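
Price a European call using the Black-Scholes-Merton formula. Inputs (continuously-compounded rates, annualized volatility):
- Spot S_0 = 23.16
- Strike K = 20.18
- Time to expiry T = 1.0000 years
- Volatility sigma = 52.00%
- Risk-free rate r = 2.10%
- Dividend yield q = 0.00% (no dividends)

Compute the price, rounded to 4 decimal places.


d1 = (ln(S/K) + (r - q + 0.5*sigma^2) * T) / (sigma * sqrt(T)) = 0.56525892
d2 = d1 - sigma * sqrt(T) = 0.04525892
exp(-rT) = 0.97921896; exp(-qT) = 1.00000000
C = S_0 * exp(-qT) * N(d1) - K * exp(-rT) * N(d2)
N(d1) = 0.71405117; N(d2) = 0.51804953
C = 23.1600 * 1.00000000 * 0.71405117 - 20.1800 * 0.97921896 * 0.51804953 = 6.3004

Answer: Price = 6.3004


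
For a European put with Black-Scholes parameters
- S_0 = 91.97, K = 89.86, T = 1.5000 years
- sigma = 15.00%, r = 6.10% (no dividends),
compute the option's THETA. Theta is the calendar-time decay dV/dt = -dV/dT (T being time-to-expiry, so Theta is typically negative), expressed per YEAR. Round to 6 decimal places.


d1 = 0.7162554768; d2 = 0.5325437461
phi(d1) = 0.3086802007; exp(-qT) = 1.0000000000; exp(-rT) = 0.9125613162
Theta = -S*exp(-qT)*phi(d1)*sigma/(2*sqrt(T)) + r*K*exp(-rT)*N(-d2) - q*S*exp(-qT)*N(-d1)
N(-d1) = 0.2369168066; N(-d2) = 0.2971747259; sqrt(T) = 1.2247448714
Term 1 = -91.9700 * 1.0000000000 * 0.3086802007 * 0.1500 / (2 * 1.2247448714) = -1.7384835847
Term 2 = 0.0610 * 89.8600 * 0.9125613162 * 0.2971747259 = 1.4865180090
Term 3 = 0 (no dividend yield, q = 0)
Theta = -1.7384835847 + (1.4865180090) + (0.0000000000) = -0.251966

Answer: Theta = -0.251966


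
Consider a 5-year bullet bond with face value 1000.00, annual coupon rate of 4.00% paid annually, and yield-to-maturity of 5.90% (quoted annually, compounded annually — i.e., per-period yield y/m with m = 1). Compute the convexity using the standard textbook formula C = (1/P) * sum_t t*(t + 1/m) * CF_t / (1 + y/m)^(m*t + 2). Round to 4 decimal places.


Answer: Convexity = 23.9991

Derivation:
Coupon per period c = face * coupon_rate / m = 40.000000
Periods per year m = 1; per-period yield y/m = 0.059000
Number of cashflows N = 5
Cashflows (t years, CF_t, discount factor 1/(1+y/m)^(m*t), PV):
  t = 1.0000: CF_t = 40.000000, DF = 0.944287, PV = 37.771483
  t = 2.0000: CF_t = 40.000000, DF = 0.891678, PV = 35.667122
  t = 3.0000: CF_t = 40.000000, DF = 0.842000, PV = 33.680002
  t = 4.0000: CF_t = 40.000000, DF = 0.795090, PV = 31.803590
  t = 5.0000: CF_t = 1040.000000, DF = 0.750793, PV = 780.824692
Price P = sum_t PV_t = 919.746890
Convexity numerator sum_t t*(t + 1/m) * CF_t / (1+y/m)^(m*t + 2):
  t = 1.0000: term = 67.360004
  t = 2.0000: term = 190.821542
  t = 3.0000: term = 360.380627
  t = 4.0000: term = 567.171274
  t = 5.0000: term = 20887.327356
Convexity = (1/P) * sum = 22073.060804 / 919.746890 = 23.999060


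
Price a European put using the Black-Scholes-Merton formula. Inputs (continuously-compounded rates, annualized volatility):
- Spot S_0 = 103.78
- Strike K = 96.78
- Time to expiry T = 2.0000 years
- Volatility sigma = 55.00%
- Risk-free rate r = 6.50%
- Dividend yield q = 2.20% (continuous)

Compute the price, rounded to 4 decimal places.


Answer: Price = 21.2526

Derivation:
d1 = (ln(S/K) + (r - q + 0.5*sigma^2) * T) / (sigma * sqrt(T)) = 0.58925511
d2 = d1 - sigma * sqrt(T) = -0.18856235
exp(-rT) = 0.87809543; exp(-qT) = 0.95695396
P = K * exp(-rT) * N(-d2) - S_0 * exp(-qT) * N(-d1)
N(-d1) = 0.27784508; N(-d2) = 0.57478208
P = 96.7800 * 0.87809543 * 0.57478208 - 103.7800 * 0.95695396 * 0.27784508 = 21.2526


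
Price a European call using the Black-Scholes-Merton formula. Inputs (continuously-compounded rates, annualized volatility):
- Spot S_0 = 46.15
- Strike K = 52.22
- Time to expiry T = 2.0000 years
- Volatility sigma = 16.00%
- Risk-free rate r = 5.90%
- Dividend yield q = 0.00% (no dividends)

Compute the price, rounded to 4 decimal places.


Answer: Price = 4.0411

Derivation:
d1 = (ln(S/K) + (r - q + 0.5*sigma^2) * T) / (sigma * sqrt(T)) = 0.08852711
d2 = d1 - sigma * sqrt(T) = -0.13774706
exp(-rT) = 0.88869605; exp(-qT) = 1.00000000
C = S_0 * exp(-qT) * N(d1) - K * exp(-rT) * N(d2)
N(d1) = 0.53527113; N(d2) = 0.44522016
C = 46.1500 * 1.00000000 * 0.53527113 - 52.2200 * 0.88869605 * 0.44522016 = 4.0411


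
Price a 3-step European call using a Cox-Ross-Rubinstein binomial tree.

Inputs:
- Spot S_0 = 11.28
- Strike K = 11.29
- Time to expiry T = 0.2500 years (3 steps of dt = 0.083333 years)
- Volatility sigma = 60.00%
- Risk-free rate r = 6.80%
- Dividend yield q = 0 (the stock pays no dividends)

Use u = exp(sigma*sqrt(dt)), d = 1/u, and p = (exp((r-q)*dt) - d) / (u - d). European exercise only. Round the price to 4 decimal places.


dt = T/N = 0.083333
u = exp(sigma*sqrt(dt)) = 1.189110; d = 1/u = 0.840965
p = (exp((r-q)*dt) - d) / (u - d) = 0.473130
Discount per step: exp(-r*dt) = 0.994349
Stock lattice S(k, i) with i counting down-moves:
  k=0: S(0,0) = 11.2800
  k=1: S(1,0) = 13.4132; S(1,1) = 9.4861
  k=2: S(2,0) = 15.9497; S(2,1) = 11.2800; S(2,2) = 7.9775
  k=3: S(3,0) = 18.9660; S(3,1) = 13.4132; S(3,2) = 9.4861; S(3,3) = 6.7088
Terminal payoffs V(N, i) = max(S_T - K, 0):
  V(3,0) = 7.675973; V(3,1) = 2.123160; V(3,2) = 0.000000; V(3,3) = 0.000000
Backward induction: V(k, i) = exp(-r*dt) * [p * V(k+1, i) + (1-p) * V(k+1, i+1)].
  V(2,0) = exp(-r*dt) * [p*7.675973 + (1-p)*2.123160] = 4.723518
  V(2,1) = exp(-r*dt) * [p*2.123160 + (1-p)*0.000000] = 0.998854
  V(2,2) = exp(-r*dt) * [p*0.000000 + (1-p)*0.000000] = 0.000000
  V(1,0) = exp(-r*dt) * [p*4.723518 + (1-p)*0.998854] = 2.745501
  V(1,1) = exp(-r*dt) * [p*0.998854 + (1-p)*0.000000] = 0.469917
  V(0,0) = exp(-r*dt) * [p*2.745501 + (1-p)*0.469917] = 1.537824

Answer: Price = V(0,0) = 1.5378


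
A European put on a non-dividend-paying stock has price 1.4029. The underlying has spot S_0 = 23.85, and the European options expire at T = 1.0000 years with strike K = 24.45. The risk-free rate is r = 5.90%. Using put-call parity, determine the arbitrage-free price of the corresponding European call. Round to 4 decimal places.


Answer: Call price = 2.2037

Derivation:
Put-call parity: C - P = S_0 * exp(-qT) - K * exp(-rT).
S_0 * exp(-qT) = 23.8500 * 1.00000000 = 23.85000000
K * exp(-rT) = 24.4500 * 0.94270677 = 23.04918051
C = P + S*exp(-qT) - K*exp(-rT)
C = 1.4029 + 23.85000000 - 23.04918051 = 2.2037


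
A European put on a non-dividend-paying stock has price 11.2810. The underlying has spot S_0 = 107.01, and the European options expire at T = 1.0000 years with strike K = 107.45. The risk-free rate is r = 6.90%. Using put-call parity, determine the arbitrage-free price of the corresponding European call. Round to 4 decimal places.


Answer: Call price = 18.0050

Derivation:
Put-call parity: C - P = S_0 * exp(-qT) - K * exp(-rT).
S_0 * exp(-qT) = 107.0100 * 1.00000000 = 107.01000000
K * exp(-rT) = 107.4500 * 0.93332668 = 100.28595177
C = P + S*exp(-qT) - K*exp(-rT)
C = 11.2810 + 107.01000000 - 100.28595177 = 18.0050


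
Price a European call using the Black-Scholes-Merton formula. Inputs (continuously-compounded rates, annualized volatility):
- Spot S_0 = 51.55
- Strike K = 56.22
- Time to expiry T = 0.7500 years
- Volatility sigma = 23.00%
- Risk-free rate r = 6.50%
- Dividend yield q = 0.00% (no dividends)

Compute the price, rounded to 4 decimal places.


Answer: Price = 3.2465

Derivation:
d1 = (ln(S/K) + (r - q + 0.5*sigma^2) * T) / (sigma * sqrt(T)) = -0.09103486
d2 = d1 - sigma * sqrt(T) = -0.29022070
exp(-rT) = 0.95241920; exp(-qT) = 1.00000000
C = S_0 * exp(-qT) * N(d1) - K * exp(-rT) * N(d2)
N(d1) = 0.46373245; N(d2) = 0.38582370
C = 51.5500 * 1.00000000 * 0.46373245 - 56.2200 * 0.95241920 * 0.38582370 = 3.2465


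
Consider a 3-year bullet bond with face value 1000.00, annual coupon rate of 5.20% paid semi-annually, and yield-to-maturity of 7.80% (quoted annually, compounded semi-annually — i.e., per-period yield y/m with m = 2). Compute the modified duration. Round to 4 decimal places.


Coupon per period c = face * coupon_rate / m = 26.000000
Periods per year m = 2; per-period yield y/m = 0.039000
Number of cashflows N = 6
Cashflows (t years, CF_t, discount factor 1/(1+y/m)^(m*t), PV):
  t = 0.5000: CF_t = 26.000000, DF = 0.962464, PV = 25.024062
  t = 1.0000: CF_t = 26.000000, DF = 0.926337, PV = 24.084756
  t = 1.5000: CF_t = 26.000000, DF = 0.891566, PV = 23.180708
  t = 2.0000: CF_t = 26.000000, DF = 0.858100, PV = 22.310595
  t = 2.5000: CF_t = 26.000000, DF = 0.825890, PV = 21.473143
  t = 3.0000: CF_t = 1026.000000, DF = 0.794889, PV = 815.556541
Price P = sum_t PV_t = 931.629806
First compute Macaulay numerator sum_t t * PV_t:
  t * PV_t at t = 0.5000: 12.512031
  t * PV_t at t = 1.0000: 24.084756
  t * PV_t at t = 1.5000: 34.771063
  t * PV_t at t = 2.0000: 44.621191
  t * PV_t at t = 2.5000: 53.682857
  t * PV_t at t = 3.0000: 2446.669624
Macaulay duration D = 2616.341521 / 931.629806 = 2.808349
Modified duration = D / (1 + y/m) = 2.808349 / (1 + 0.039000) = 2.702934

Answer: Modified duration = 2.7029


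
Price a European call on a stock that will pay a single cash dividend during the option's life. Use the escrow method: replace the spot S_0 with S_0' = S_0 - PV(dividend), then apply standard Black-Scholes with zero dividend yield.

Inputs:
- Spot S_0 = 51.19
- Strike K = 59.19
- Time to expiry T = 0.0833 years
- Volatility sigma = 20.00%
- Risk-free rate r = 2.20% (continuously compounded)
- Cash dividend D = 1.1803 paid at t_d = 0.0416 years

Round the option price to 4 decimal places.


Answer: Price = 0.0018

Derivation:
PV(D) = D * exp(-r * t_d) = 1.1803 * 0.99908522 = 1.17922028
S_0' = S_0 - PV(D) = 51.1900 - 1.17922028 = 50.01077972
d1 = (ln(S_0'/K) + (r + sigma^2/2)*T) / (sigma*sqrt(T)) = -2.85872293
d2 = d1 - sigma*sqrt(T) = -2.91644641
exp(-rT) = 0.99816908
N(d1) = 0.00212675; N(d2) = 0.00177022
C = S_0' * N(d1) - K * exp(-rT) * N(d2) = 50.01077972 * 0.00212675 - 59.1900 * 0.99816908 * 0.00177022 = 0.0018


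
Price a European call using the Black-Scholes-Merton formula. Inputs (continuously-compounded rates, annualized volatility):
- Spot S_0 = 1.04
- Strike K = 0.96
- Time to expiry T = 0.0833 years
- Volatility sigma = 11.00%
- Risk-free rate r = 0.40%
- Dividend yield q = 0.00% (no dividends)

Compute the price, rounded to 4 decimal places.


Answer: Price = 0.0804

Derivation:
d1 = (ln(S/K) + (r - q + 0.5*sigma^2) * T) / (sigma * sqrt(T)) = 2.54756500
d2 = d1 - sigma * sqrt(T) = 2.51581708
exp(-rT) = 0.99966686; exp(-qT) = 1.00000000
C = S_0 * exp(-qT) * N(d1) - K * exp(-rT) * N(d2)
N(d1) = 0.99457612; N(d2) = 0.99406216
C = 1.0400 * 1.00000000 * 0.99457612 - 0.9600 * 0.99966686 * 0.99406216 = 0.0804


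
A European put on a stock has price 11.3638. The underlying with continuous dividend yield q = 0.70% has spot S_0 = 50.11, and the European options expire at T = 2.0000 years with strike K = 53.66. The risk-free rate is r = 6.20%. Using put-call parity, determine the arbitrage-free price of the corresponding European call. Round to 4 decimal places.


Answer: Call price = 13.3750

Derivation:
Put-call parity: C - P = S_0 * exp(-qT) - K * exp(-rT).
S_0 * exp(-qT) = 50.1100 * 0.98609754 = 49.41334794
K * exp(-rT) = 53.6600 * 0.88337984 = 47.40216226
C = P + S*exp(-qT) - K*exp(-rT)
C = 11.3638 + 49.41334794 - 47.40216226 = 13.3750


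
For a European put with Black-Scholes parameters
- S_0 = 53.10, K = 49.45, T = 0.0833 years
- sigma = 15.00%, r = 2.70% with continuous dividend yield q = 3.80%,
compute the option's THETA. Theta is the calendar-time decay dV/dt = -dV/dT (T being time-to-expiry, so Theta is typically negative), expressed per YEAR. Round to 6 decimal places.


d1 = 1.6454470338; d2 = 1.6021544248
phi(d1) = 0.1030350040; exp(-qT) = 0.9968396046; exp(-rT) = 0.9977534273
Theta = -S*exp(-qT)*phi(d1)*sigma/(2*sqrt(T)) + r*K*exp(-rT)*N(-d2) - q*S*exp(-qT)*N(-d1)
N(-d1) = 0.0499388285; N(-d2) = 0.0545607327; sqrt(T) = 0.2886173938
Term 1 = -53.1000 * 0.9968396046 * 0.1030350040 * 0.1500 / (2 * 0.2886173938) = -1.4172398662
Term 2 = 0.0270 * 49.4500 * 0.9977534273 * 0.0545607327 = 0.0726831067
Term 3 = -0.0380 * 53.1000 * 0.9968396046 * 0.0499388285 = -0.1004481059
Theta = -1.4172398662 + (0.0726831067) + (-0.1004481059) = -1.445005

Answer: Theta = -1.445005


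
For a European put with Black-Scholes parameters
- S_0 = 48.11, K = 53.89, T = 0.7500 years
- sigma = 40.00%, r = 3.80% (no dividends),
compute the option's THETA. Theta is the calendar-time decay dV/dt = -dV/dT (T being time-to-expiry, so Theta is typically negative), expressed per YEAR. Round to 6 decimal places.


d1 = -0.0720385226; d2 = -0.4184486841
phi(d1) = 0.3979084570; exp(-qT) = 1.0000000000; exp(-rT) = 0.9719022941
Theta = -S*exp(-qT)*phi(d1)*sigma/(2*sqrt(T)) + r*K*exp(-rT)*N(-d2) - q*S*exp(-qT)*N(-d1)
N(-d1) = 0.5287143745; N(-d2) = 0.6621904509; sqrt(T) = 0.8660254038
Term 1 = -48.1100 * 1.0000000000 * 0.3979084570 * 0.4000 / (2 * 0.8660254038) = -4.4209732838
Term 2 = 0.0380 * 53.8900 * 0.9719022941 * 0.6621904509 = 1.3179450436
Term 3 = 0 (no dividend yield, q = 0)
Theta = -4.4209732838 + (1.3179450436) + (0.0000000000) = -3.103028

Answer: Theta = -3.103028


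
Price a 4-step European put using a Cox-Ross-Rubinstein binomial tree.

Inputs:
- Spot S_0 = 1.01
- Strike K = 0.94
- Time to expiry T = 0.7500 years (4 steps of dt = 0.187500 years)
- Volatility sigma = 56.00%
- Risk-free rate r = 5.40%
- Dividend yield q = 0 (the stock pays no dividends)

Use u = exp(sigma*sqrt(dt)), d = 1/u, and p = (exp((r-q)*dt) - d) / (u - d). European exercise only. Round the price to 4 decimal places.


dt = T/N = 0.187500
u = exp(sigma*sqrt(dt)) = 1.274415; d = 1/u = 0.784674
p = (exp((r-q)*dt) - d) / (u - d) = 0.460453
Discount per step: exp(-r*dt) = 0.989926
Stock lattice S(k, i) with i counting down-moves:
  k=0: S(0,0) = 1.0100
  k=1: S(1,0) = 1.2872; S(1,1) = 0.7925
  k=2: S(2,0) = 1.6404; S(2,1) = 1.0100; S(2,2) = 0.6219
  k=3: S(3,0) = 2.0905; S(3,1) = 1.2872; S(3,2) = 0.7925; S(3,3) = 0.4880
  k=4: S(4,0) = 2.6642; S(4,1) = 1.6404; S(4,2) = 1.0100; S(4,3) = 0.6219; S(4,4) = 0.3829
Terminal payoffs V(N, i) = max(K - S_T, 0):
  V(4,0) = 0.000000; V(4,1) = 0.000000; V(4,2) = 0.000000; V(4,3) = 0.318130; V(4,4) = 0.557106
Backward induction: V(k, i) = exp(-r*dt) * [p * V(k+1, i) + (1-p) * V(k+1, i+1)].
  V(3,0) = exp(-r*dt) * [p*0.000000 + (1-p)*0.000000] = 0.000000
  V(3,1) = exp(-r*dt) * [p*0.000000 + (1-p)*0.000000] = 0.000000
  V(3,2) = exp(-r*dt) * [p*0.000000 + (1-p)*0.318130] = 0.169917
  V(3,3) = exp(-r*dt) * [p*0.318130 + (1-p)*0.557106] = 0.442565
  V(2,0) = exp(-r*dt) * [p*0.000000 + (1-p)*0.000000] = 0.000000
  V(2,1) = exp(-r*dt) * [p*0.000000 + (1-p)*0.169917] = 0.090755
  V(2,2) = exp(-r*dt) * [p*0.169917 + (1-p)*0.442565] = 0.313830
  V(1,0) = exp(-r*dt) * [p*0.000000 + (1-p)*0.090755] = 0.048473
  V(1,1) = exp(-r*dt) * [p*0.090755 + (1-p)*0.313830] = 0.208988
  V(0,0) = exp(-r*dt) * [p*0.048473 + (1-p)*0.208988] = 0.133717

Answer: Price = V(0,0) = 0.1337


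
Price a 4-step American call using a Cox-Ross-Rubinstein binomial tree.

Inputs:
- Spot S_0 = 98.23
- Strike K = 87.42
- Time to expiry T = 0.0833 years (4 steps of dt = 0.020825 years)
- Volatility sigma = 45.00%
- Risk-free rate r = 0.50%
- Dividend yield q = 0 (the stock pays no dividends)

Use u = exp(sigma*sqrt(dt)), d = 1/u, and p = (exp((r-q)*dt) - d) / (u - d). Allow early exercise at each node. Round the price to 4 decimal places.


dt = T/N = 0.020825
u = exp(sigma*sqrt(dt)) = 1.067094; d = 1/u = 0.937125
p = (exp((r-q)*dt) - d) / (u - d) = 0.484572
Discount per step: exp(-r*dt) = 0.999896
Stock lattice S(k, i) with i counting down-moves:
  k=0: S(0,0) = 98.2300
  k=1: S(1,0) = 104.8206; S(1,1) = 92.0538
  k=2: S(2,0) = 111.8534; S(2,1) = 98.2300; S(2,2) = 86.2659
  k=3: S(3,0) = 119.3581; S(3,1) = 104.8206; S(3,2) = 92.0538; S(3,3) = 80.8419
  k=4: S(4,0) = 127.3663; S(4,1) = 111.8534; S(4,2) = 98.2300; S(4,3) = 86.2659; S(4,4) = 75.7589
Terminal payoffs V(N, i) = max(S_T - K, 0):
  V(4,0) = 39.946317; V(4,1) = 24.433446; V(4,2) = 10.810000; V(4,3) = 0.000000; V(4,4) = 0.000000
Backward induction: V(k, i) = exp(-r*dt) * [p * V(k+1, i) + (1-p) * V(k+1, i+1)]; then take max(V_cont, immediate exercise) for American.
  V(3,0) = exp(-r*dt) * [p*39.946317 + (1-p)*24.433446] = 31.947225; exercise = 31.938123; V(3,0) = max -> 31.947225
  V(3,1) = exp(-r*dt) * [p*24.433446 + (1-p)*10.810000] = 17.409730; exercise = 17.400628; V(3,1) = max -> 17.409730
  V(3,2) = exp(-r*dt) * [p*10.810000 + (1-p)*0.000000] = 5.237680; exercise = 4.633760; V(3,2) = max -> 5.237680
  V(3,3) = exp(-r*dt) * [p*0.000000 + (1-p)*0.000000] = 0.000000; exercise = 0.000000; V(3,3) = max -> 0.000000
  V(2,0) = exp(-r*dt) * [p*31.947225 + (1-p)*17.409730] = 24.451649; exercise = 24.433446; V(2,0) = max -> 24.451649
  V(2,1) = exp(-r*dt) * [p*17.409730 + (1-p)*5.237680] = 11.134757; exercise = 10.810000; V(2,1) = max -> 11.134757
  V(2,2) = exp(-r*dt) * [p*5.237680 + (1-p)*0.000000] = 2.537770; exercise = 0.000000; V(2,2) = max -> 2.537770
  V(1,0) = exp(-r*dt) * [p*24.451649 + (1-p)*11.134757] = 17.585921; exercise = 17.400628; V(1,0) = max -> 17.585921
  V(1,1) = exp(-r*dt) * [p*11.134757 + (1-p)*2.537770] = 6.702932; exercise = 4.633760; V(1,1) = max -> 6.702932
  V(0,0) = exp(-r*dt) * [p*17.585921 + (1-p)*6.702932] = 11.975279; exercise = 10.810000; V(0,0) = max -> 11.975279

Answer: Price = V(0,0) = 11.9753


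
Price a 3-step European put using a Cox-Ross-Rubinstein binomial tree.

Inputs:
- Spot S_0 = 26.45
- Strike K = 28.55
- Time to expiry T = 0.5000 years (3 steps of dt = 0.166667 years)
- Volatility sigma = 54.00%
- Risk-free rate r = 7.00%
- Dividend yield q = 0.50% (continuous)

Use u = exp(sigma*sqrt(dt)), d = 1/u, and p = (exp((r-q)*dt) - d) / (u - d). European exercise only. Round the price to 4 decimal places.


Answer: Price = V(0,0) = 4.9526

Derivation:
dt = T/N = 0.166667
u = exp(sigma*sqrt(dt)) = 1.246643; d = 1/u = 0.802154
p = (exp((r-q)*dt) - d) / (u - d) = 0.469614
Discount per step: exp(-r*dt) = 0.988401
Stock lattice S(k, i) with i counting down-moves:
  k=0: S(0,0) = 26.4500
  k=1: S(1,0) = 32.9737; S(1,1) = 21.2170
  k=2: S(2,0) = 41.1064; S(2,1) = 26.4500; S(2,2) = 17.0193
  k=3: S(3,0) = 51.2450; S(3,1) = 32.9737; S(3,2) = 21.2170; S(3,3) = 13.6521
Terminal payoffs V(N, i) = max(K - S_T, 0):
  V(3,0) = 0.000000; V(3,1) = 0.000000; V(3,2) = 7.333014; V(3,3) = 14.897892
Backward induction: V(k, i) = exp(-r*dt) * [p * V(k+1, i) + (1-p) * V(k+1, i+1)].
  V(2,0) = exp(-r*dt) * [p*0.000000 + (1-p)*0.000000] = 0.000000
  V(2,1) = exp(-r*dt) * [p*0.000000 + (1-p)*7.333014] = 3.844218
  V(2,2) = exp(-r*dt) * [p*7.333014 + (1-p)*14.897892] = 11.213729
  V(1,0) = exp(-r*dt) * [p*0.000000 + (1-p)*3.844218] = 2.015272
  V(1,1) = exp(-r*dt) * [p*3.844218 + (1-p)*11.213729] = 7.662981
  V(0,0) = exp(-r*dt) * [p*2.015272 + (1-p)*7.662981] = 4.952620


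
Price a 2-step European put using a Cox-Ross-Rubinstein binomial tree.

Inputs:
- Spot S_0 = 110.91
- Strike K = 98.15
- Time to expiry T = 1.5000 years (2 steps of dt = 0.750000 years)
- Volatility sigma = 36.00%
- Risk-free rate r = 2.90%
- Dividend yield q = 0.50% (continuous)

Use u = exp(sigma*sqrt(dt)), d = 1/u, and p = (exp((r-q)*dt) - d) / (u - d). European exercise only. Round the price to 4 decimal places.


dt = T/N = 0.750000
u = exp(sigma*sqrt(dt)) = 1.365839; d = 1/u = 0.732151
p = (exp((r-q)*dt) - d) / (u - d) = 0.451345
Discount per step: exp(-r*dt) = 0.978485
Stock lattice S(k, i) with i counting down-moves:
  k=0: S(0,0) = 110.9100
  k=1: S(1,0) = 151.4852; S(1,1) = 81.2028
  k=2: S(2,0) = 206.9045; S(2,1) = 110.9100; S(2,2) = 59.4527
Terminal payoffs V(N, i) = max(K - S_T, 0):
  V(2,0) = 0.000000; V(2,1) = 0.000000; V(2,2) = 38.697316
Backward induction: V(k, i) = exp(-r*dt) * [p * V(k+1, i) + (1-p) * V(k+1, i+1)].
  V(1,0) = exp(-r*dt) * [p*0.000000 + (1-p)*0.000000] = 0.000000
  V(1,1) = exp(-r*dt) * [p*0.000000 + (1-p)*38.697316] = 20.774667
  V(0,0) = exp(-r*dt) * [p*0.000000 + (1-p)*20.774667] = 11.152887

Answer: Price = V(0,0) = 11.1529


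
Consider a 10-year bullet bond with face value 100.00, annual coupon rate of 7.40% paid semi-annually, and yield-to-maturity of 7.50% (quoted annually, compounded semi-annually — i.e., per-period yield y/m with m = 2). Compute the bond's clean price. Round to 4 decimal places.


Coupon per period c = face * coupon_rate / m = 3.700000
Periods per year m = 2; per-period yield y/m = 0.037500
Number of cashflows N = 20
Cashflows (t years, CF_t, discount factor 1/(1+y/m)^(m*t), PV):
  t = 0.5000: CF_t = 3.700000, DF = 0.963855, PV = 3.566265
  t = 1.0000: CF_t = 3.700000, DF = 0.929017, PV = 3.437364
  t = 1.5000: CF_t = 3.700000, DF = 0.895438, PV = 3.313122
  t = 2.0000: CF_t = 3.700000, DF = 0.863073, PV = 3.193370
  t = 2.5000: CF_t = 3.700000, DF = 0.831878, PV = 3.077947
  t = 3.0000: CF_t = 3.700000, DF = 0.801810, PV = 2.966696
  t = 3.5000: CF_t = 3.700000, DF = 0.772829, PV = 2.859466
  t = 4.0000: CF_t = 3.700000, DF = 0.744895, PV = 2.756112
  t = 4.5000: CF_t = 3.700000, DF = 0.717971, PV = 2.656494
  t = 5.0000: CF_t = 3.700000, DF = 0.692020, PV = 2.560476
  t = 5.5000: CF_t = 3.700000, DF = 0.667008, PV = 2.467928
  t = 6.0000: CF_t = 3.700000, DF = 0.642899, PV = 2.378726
  t = 6.5000: CF_t = 3.700000, DF = 0.619662, PV = 2.292748
  t = 7.0000: CF_t = 3.700000, DF = 0.597264, PV = 2.209878
  t = 7.5000: CF_t = 3.700000, DF = 0.575676, PV = 2.130003
  t = 8.0000: CF_t = 3.700000, DF = 0.554869, PV = 2.053015
  t = 8.5000: CF_t = 3.700000, DF = 0.534813, PV = 1.978809
  t = 9.0000: CF_t = 3.700000, DF = 0.515483, PV = 1.907286
  t = 9.5000: CF_t = 3.700000, DF = 0.496851, PV = 1.838348
  t = 10.0000: CF_t = 103.700000, DF = 0.478892, PV = 49.661136
Price P = sum_t PV_t = 99.305190

Answer: Price = 99.3052


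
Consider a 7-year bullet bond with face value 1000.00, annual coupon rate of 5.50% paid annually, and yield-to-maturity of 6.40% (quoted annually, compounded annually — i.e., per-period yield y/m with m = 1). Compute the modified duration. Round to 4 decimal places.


Answer: Modified duration = 5.6069

Derivation:
Coupon per period c = face * coupon_rate / m = 55.000000
Periods per year m = 1; per-period yield y/m = 0.064000
Number of cashflows N = 7
Cashflows (t years, CF_t, discount factor 1/(1+y/m)^(m*t), PV):
  t = 1.0000: CF_t = 55.000000, DF = 0.939850, PV = 51.691729
  t = 2.0000: CF_t = 55.000000, DF = 0.883317, PV = 48.582452
  t = 3.0000: CF_t = 55.000000, DF = 0.830185, PV = 45.660200
  t = 4.0000: CF_t = 55.000000, DF = 0.780249, PV = 42.913721
  t = 5.0000: CF_t = 55.000000, DF = 0.733317, PV = 40.332445
  t = 6.0000: CF_t = 55.000000, DF = 0.689208, PV = 37.906433
  t = 7.0000: CF_t = 1055.000000, DF = 0.647752, PV = 683.378111
Price P = sum_t PV_t = 950.465092
First compute Macaulay numerator sum_t t * PV_t:
  t * PV_t at t = 1.0000: 51.691729
  t * PV_t at t = 2.0000: 97.164905
  t * PV_t at t = 3.0000: 136.980599
  t * PV_t at t = 4.0000: 171.654886
  t * PV_t at t = 5.0000: 201.662225
  t * PV_t at t = 6.0000: 227.438599
  t * PV_t at t = 7.0000: 4783.646776
Macaulay duration D = 5670.239719 / 950.465092 = 5.965753
Modified duration = D / (1 + y/m) = 5.965753 / (1 + 0.064000) = 5.606910


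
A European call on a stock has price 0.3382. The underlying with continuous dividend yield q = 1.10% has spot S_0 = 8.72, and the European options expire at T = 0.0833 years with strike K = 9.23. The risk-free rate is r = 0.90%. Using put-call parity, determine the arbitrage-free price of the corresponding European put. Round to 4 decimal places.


Put-call parity: C - P = S_0 * exp(-qT) - K * exp(-rT).
S_0 * exp(-qT) = 8.7200 * 0.99908412 = 8.71201352
K * exp(-rT) = 9.2300 * 0.99925058 = 9.22308286
P = C - S*exp(-qT) + K*exp(-rT)
P = 0.3382 - 8.71201352 + 9.22308286 = 0.8493

Answer: Put price = 0.8493


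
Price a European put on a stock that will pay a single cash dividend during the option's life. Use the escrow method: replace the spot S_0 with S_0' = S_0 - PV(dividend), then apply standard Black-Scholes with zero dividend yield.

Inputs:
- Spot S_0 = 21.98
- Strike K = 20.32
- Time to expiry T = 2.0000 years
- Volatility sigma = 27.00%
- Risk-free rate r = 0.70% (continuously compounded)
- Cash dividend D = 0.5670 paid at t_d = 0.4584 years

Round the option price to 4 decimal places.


Answer: Price = 2.4964

Derivation:
PV(D) = D * exp(-r * t_d) = 0.5670 * 0.99679634 = 0.56518353
S_0' = S_0 - PV(D) = 21.9800 - 0.56518353 = 21.41481647
d1 = (ln(S_0'/K) + (r + sigma^2/2)*T) / (sigma*sqrt(T)) = 0.36501747
d2 = d1 - sigma*sqrt(T) = -0.01682019
exp(-rT) = 0.98609754
N(-d1) = 0.35754918; N(-d2) = 0.50670997
P = K * exp(-rT) * N(-d2) - S_0' * N(-d1) = 20.3200 * 0.98609754 * 0.50670997 - 21.41481647 * 0.35754918 = 2.4964


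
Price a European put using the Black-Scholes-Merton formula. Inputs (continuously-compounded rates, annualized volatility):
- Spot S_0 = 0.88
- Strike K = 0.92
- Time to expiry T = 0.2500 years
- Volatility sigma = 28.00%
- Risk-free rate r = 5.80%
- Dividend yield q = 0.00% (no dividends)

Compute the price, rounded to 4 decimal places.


d1 = (ln(S/K) + (r - q + 0.5*sigma^2) * T) / (sigma * sqrt(T)) = -0.14394116
d2 = d1 - sigma * sqrt(T) = -0.28394116
exp(-rT) = 0.98560462; exp(-qT) = 1.00000000
P = K * exp(-rT) * N(-d2) - S_0 * exp(-qT) * N(-d1)
N(-d1) = 0.55722653; N(-d2) = 0.61177226
P = 0.9200 * 0.98560462 * 0.61177226 - 0.8800 * 1.00000000 * 0.55722653 = 0.0644

Answer: Price = 0.0644


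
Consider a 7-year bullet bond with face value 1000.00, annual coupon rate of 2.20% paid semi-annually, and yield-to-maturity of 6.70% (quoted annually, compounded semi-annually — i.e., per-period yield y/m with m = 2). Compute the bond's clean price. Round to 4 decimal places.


Answer: Price = 751.7973

Derivation:
Coupon per period c = face * coupon_rate / m = 11.000000
Periods per year m = 2; per-period yield y/m = 0.033500
Number of cashflows N = 14
Cashflows (t years, CF_t, discount factor 1/(1+y/m)^(m*t), PV):
  t = 0.5000: CF_t = 11.000000, DF = 0.967586, PV = 10.643445
  t = 1.0000: CF_t = 11.000000, DF = 0.936222, PV = 10.298447
  t = 1.5000: CF_t = 11.000000, DF = 0.905876, PV = 9.964631
  t = 2.0000: CF_t = 11.000000, DF = 0.876512, PV = 9.641637
  t = 2.5000: CF_t = 11.000000, DF = 0.848101, PV = 9.329111
  t = 3.0000: CF_t = 11.000000, DF = 0.820611, PV = 9.026716
  t = 3.5000: CF_t = 11.000000, DF = 0.794011, PV = 8.734123
  t = 4.0000: CF_t = 11.000000, DF = 0.768274, PV = 8.451014
  t = 4.5000: CF_t = 11.000000, DF = 0.743371, PV = 8.177082
  t = 5.0000: CF_t = 11.000000, DF = 0.719275, PV = 7.912029
  t = 5.5000: CF_t = 11.000000, DF = 0.695961, PV = 7.655568
  t = 6.0000: CF_t = 11.000000, DF = 0.673402, PV = 7.407419
  t = 6.5000: CF_t = 11.000000, DF = 0.651574, PV = 7.167314
  t = 7.0000: CF_t = 1011.000000, DF = 0.630454, PV = 637.388791
Price P = sum_t PV_t = 751.797328


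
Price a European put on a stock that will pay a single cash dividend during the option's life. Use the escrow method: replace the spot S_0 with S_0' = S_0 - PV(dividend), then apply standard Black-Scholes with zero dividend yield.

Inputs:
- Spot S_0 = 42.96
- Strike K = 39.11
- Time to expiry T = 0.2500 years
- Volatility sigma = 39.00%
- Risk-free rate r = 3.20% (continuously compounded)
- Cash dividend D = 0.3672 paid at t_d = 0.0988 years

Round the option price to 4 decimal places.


PV(D) = D * exp(-r * t_d) = 0.3672 * 0.99684339 = 0.36604089
S_0' = S_0 - PV(D) = 42.9600 - 0.36604089 = 42.59395911
d1 = (ln(S_0'/K) + (r + sigma^2/2)*T) / (sigma*sqrt(T)) = 0.57613718
d2 = d1 - sigma*sqrt(T) = 0.38113718
exp(-rT) = 0.99203191
N(-d1) = 0.28226123; N(-d2) = 0.35155073
P = K * exp(-rT) * N(-d2) - S_0' * N(-d1) = 39.1100 * 0.99203191 * 0.35155073 - 42.59395911 * 0.28226123 = 1.6170

Answer: Price = 1.6170


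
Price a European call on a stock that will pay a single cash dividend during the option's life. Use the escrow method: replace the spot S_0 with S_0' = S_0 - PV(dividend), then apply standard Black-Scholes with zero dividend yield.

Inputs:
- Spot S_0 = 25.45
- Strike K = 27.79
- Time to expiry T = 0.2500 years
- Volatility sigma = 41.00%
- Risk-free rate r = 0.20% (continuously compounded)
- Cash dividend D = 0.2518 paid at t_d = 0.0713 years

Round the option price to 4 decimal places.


PV(D) = D * exp(-r * t_d) = 0.2518 * 0.99985741 = 0.25176410
S_0' = S_0 - PV(D) = 25.4500 - 0.25176410 = 25.19823590
d1 = (ln(S_0'/K) + (r + sigma^2/2)*T) / (sigma*sqrt(T)) = -0.37263295
d2 = d1 - sigma*sqrt(T) = -0.57763295
exp(-rT) = 0.99950012
N(d1) = 0.35471082; N(d2) = 0.28175598
C = S_0' * N(d1) - K * exp(-rT) * N(d2) = 25.19823590 * 0.35471082 - 27.7900 * 0.99950012 * 0.28175598 = 1.1120

Answer: Price = 1.1120


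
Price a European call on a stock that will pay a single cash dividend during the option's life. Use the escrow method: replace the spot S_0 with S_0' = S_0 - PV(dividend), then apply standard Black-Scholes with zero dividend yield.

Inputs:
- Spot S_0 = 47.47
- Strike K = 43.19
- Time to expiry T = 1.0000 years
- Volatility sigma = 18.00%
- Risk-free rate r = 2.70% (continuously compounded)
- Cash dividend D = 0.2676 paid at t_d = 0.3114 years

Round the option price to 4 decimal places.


Answer: Price = 6.4211

Derivation:
PV(D) = D * exp(-r * t_d) = 0.2676 * 0.99162745 = 0.26535950
S_0' = S_0 - PV(D) = 47.4700 - 0.26535950 = 47.20464050
d1 = (ln(S_0'/K) + (r + sigma^2/2)*T) / (sigma*sqrt(T)) = 0.73379565
d2 = d1 - sigma*sqrt(T) = 0.55379565
exp(-rT) = 0.97336124
N(d1) = 0.76846335; N(d2) = 0.71014065
C = S_0' * N(d1) - K * exp(-rT) * N(d2) = 47.20464050 * 0.76846335 - 43.1900 * 0.97336124 * 0.71014065 = 6.4211


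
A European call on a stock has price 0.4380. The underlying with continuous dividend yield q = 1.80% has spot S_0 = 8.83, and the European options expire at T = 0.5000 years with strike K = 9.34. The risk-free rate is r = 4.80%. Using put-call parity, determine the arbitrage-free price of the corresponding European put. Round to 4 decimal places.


Answer: Put price = 0.8056

Derivation:
Put-call parity: C - P = S_0 * exp(-qT) - K * exp(-rT).
S_0 * exp(-qT) = 8.8300 * 0.99104038 = 8.75088654
K * exp(-rT) = 9.3400 * 0.97628571 = 9.11850853
P = C - S*exp(-qT) + K*exp(-rT)
P = 0.4380 - 8.75088654 + 9.11850853 = 0.8056


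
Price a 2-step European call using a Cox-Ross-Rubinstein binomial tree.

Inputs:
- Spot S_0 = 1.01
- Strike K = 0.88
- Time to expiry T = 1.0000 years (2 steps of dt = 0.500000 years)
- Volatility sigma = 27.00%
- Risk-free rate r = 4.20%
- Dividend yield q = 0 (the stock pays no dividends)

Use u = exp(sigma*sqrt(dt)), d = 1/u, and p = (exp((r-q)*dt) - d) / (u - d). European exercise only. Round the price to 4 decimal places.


dt = T/N = 0.500000
u = exp(sigma*sqrt(dt)) = 1.210361; d = 1/u = 0.826200
p = (exp((r-q)*dt) - d) / (u - d) = 0.507657
Discount per step: exp(-r*dt) = 0.979219
Stock lattice S(k, i) with i counting down-moves:
  k=0: S(0,0) = 1.0100
  k=1: S(1,0) = 1.2225; S(1,1) = 0.8345
  k=2: S(2,0) = 1.4796; S(2,1) = 1.0100; S(2,2) = 0.6894
Terminal payoffs V(N, i) = max(S_T - K, 0):
  V(2,0) = 0.599624; V(2,1) = 0.130000; V(2,2) = 0.000000
Backward induction: V(k, i) = exp(-r*dt) * [p * V(k+1, i) + (1-p) * V(k+1, i+1)].
  V(1,0) = exp(-r*dt) * [p*0.599624 + (1-p)*0.130000] = 0.360752
  V(1,1) = exp(-r*dt) * [p*0.130000 + (1-p)*0.000000] = 0.064624
  V(0,0) = exp(-r*dt) * [p*0.360752 + (1-p)*0.064624] = 0.210489

Answer: Price = V(0,0) = 0.2105


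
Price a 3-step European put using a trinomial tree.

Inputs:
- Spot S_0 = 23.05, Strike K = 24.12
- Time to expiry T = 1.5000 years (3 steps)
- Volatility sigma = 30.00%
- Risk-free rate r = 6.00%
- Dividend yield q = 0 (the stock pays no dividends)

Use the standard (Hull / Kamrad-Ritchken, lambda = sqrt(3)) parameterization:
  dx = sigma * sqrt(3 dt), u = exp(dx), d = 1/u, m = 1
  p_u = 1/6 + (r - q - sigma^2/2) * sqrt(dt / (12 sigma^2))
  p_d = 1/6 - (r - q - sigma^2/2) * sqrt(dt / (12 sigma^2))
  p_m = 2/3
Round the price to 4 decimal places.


dt = T/N = 0.500000; dx = sigma*sqrt(3*dt) = 0.367423
u = exp(dx) = 1.444009; d = 1/u = 0.692516
p_u = 0.176873, p_m = 0.666667, p_d = 0.156460
Discount per step: exp(-r*dt) = 0.970446
Stock lattice S(k, j) with j the centered position index:
  k=0: S(0,+0) = 23.0500
  k=1: S(1,-1) = 15.9625; S(1,+0) = 23.0500; S(1,+1) = 33.2844
  k=2: S(2,-2) = 11.0543; S(2,-1) = 15.9625; S(2,+0) = 23.0500; S(2,+1) = 33.2844; S(2,+2) = 48.0630
  k=3: S(3,-3) = 7.6553; S(3,-2) = 11.0543; S(3,-1) = 15.9625; S(3,+0) = 23.0500; S(3,+1) = 33.2844; S(3,+2) = 48.0630; S(3,+3) = 69.4034
Terminal payoffs V(N, j) = max(K - S_T, 0):
  V(3,-3) = 16.464722; V(3,-2) = 13.065707; V(3,-1) = 8.157499; V(3,+0) = 1.070000; V(3,+1) = 0.000000; V(3,+2) = 0.000000; V(3,+3) = 0.000000
Backward induction: V(k, j) = exp(-r*dt) * [p_u * V(k+1, j+1) + p_m * V(k+1, j) + p_d * V(k+1, j-1)]
  V(2,-2) = exp(-r*dt) * [p_u*8.157499 + p_m*13.065707 + p_d*16.464722] = 12.353179
  V(2,-1) = exp(-r*dt) * [p_u*1.070000 + p_m*8.157499 + p_d*13.065707] = 7.445115
  V(2,+0) = exp(-r*dt) * [p_u*0.000000 + p_m*1.070000 + p_d*8.157499] = 1.930856
  V(2,+1) = exp(-r*dt) * [p_u*0.000000 + p_m*0.000000 + p_d*1.070000] = 0.162465
  V(2,+2) = exp(-r*dt) * [p_u*0.000000 + p_m*0.000000 + p_d*0.000000] = 0.000000
  V(1,-1) = exp(-r*dt) * [p_u*1.930856 + p_m*7.445115 + p_d*12.353179] = 7.023804
  V(1,+0) = exp(-r*dt) * [p_u*0.162465 + p_m*1.930856 + p_d*7.445115] = 2.407519
  V(1,+1) = exp(-r*dt) * [p_u*0.000000 + p_m*0.162465 + p_d*1.930856] = 0.398283
  V(0,+0) = exp(-r*dt) * [p_u*0.398283 + p_m*2.407519 + p_d*7.023804] = 2.692410

Answer: Price = V(0,0) = 2.6924


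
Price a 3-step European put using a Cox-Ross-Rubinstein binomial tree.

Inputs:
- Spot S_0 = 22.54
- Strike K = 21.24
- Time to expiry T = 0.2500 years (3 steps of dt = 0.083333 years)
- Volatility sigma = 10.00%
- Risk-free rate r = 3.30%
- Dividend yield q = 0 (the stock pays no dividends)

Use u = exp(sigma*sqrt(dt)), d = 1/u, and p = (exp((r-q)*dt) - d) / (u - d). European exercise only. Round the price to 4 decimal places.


Answer: Price = V(0,0) = 0.0548

Derivation:
dt = T/N = 0.083333
u = exp(sigma*sqrt(dt)) = 1.029288; d = 1/u = 0.971545
p = (exp((r-q)*dt) - d) / (u - d) = 0.540474
Discount per step: exp(-r*dt) = 0.997254
Stock lattice S(k, i) with i counting down-moves:
  k=0: S(0,0) = 22.5400
  k=1: S(1,0) = 23.2002; S(1,1) = 21.8986
  k=2: S(2,0) = 23.8796; S(2,1) = 22.5400; S(2,2) = 21.2755
  k=3: S(3,0) = 24.5790; S(3,1) = 23.2002; S(3,2) = 21.8986; S(3,3) = 20.6701
Terminal payoffs V(N, i) = max(K - S_T, 0):
  V(3,0) = 0.000000; V(3,1) = 0.000000; V(3,2) = 0.000000; V(3,3) = 0.569884
Backward induction: V(k, i) = exp(-r*dt) * [p * V(k+1, i) + (1-p) * V(k+1, i+1)].
  V(2,0) = exp(-r*dt) * [p*0.000000 + (1-p)*0.000000] = 0.000000
  V(2,1) = exp(-r*dt) * [p*0.000000 + (1-p)*0.000000] = 0.000000
  V(2,2) = exp(-r*dt) * [p*0.000000 + (1-p)*0.569884] = 0.261158
  V(1,0) = exp(-r*dt) * [p*0.000000 + (1-p)*0.000000] = 0.000000
  V(1,1) = exp(-r*dt) * [p*0.000000 + (1-p)*0.261158] = 0.119679
  V(0,0) = exp(-r*dt) * [p*0.000000 + (1-p)*0.119679] = 0.054845


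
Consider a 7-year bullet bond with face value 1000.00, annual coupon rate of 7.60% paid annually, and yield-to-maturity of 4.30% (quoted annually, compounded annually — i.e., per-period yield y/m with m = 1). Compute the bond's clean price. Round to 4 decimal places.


Answer: Price = 1195.8904

Derivation:
Coupon per period c = face * coupon_rate / m = 76.000000
Periods per year m = 1; per-period yield y/m = 0.043000
Number of cashflows N = 7
Cashflows (t years, CF_t, discount factor 1/(1+y/m)^(m*t), PV):
  t = 1.0000: CF_t = 76.000000, DF = 0.958773, PV = 72.866731
  t = 2.0000: CF_t = 76.000000, DF = 0.919245, PV = 69.862637
  t = 3.0000: CF_t = 76.000000, DF = 0.881347, PV = 66.982394
  t = 4.0000: CF_t = 76.000000, DF = 0.845012, PV = 64.220896
  t = 5.0000: CF_t = 76.000000, DF = 0.810174, PV = 61.573246
  t = 6.0000: CF_t = 76.000000, DF = 0.776773, PV = 59.034752
  t = 7.0000: CF_t = 1076.000000, DF = 0.744749, PV = 801.349762
Price P = sum_t PV_t = 1195.890418


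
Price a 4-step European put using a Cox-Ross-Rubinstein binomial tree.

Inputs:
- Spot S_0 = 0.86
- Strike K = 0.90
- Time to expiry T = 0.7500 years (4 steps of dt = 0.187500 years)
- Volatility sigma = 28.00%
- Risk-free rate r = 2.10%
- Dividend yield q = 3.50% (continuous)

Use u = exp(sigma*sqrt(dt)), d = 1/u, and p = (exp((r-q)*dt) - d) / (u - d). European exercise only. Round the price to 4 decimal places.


Answer: Price = V(0,0) = 0.1103

Derivation:
dt = T/N = 0.187500
u = exp(sigma*sqrt(dt)) = 1.128900; d = 1/u = 0.885818
p = (exp((r-q)*dt) - d) / (u - d) = 0.458942
Discount per step: exp(-r*dt) = 0.996070
Stock lattice S(k, i) with i counting down-moves:
  k=0: S(0,0) = 0.8600
  k=1: S(1,0) = 0.9709; S(1,1) = 0.7618
  k=2: S(2,0) = 1.0960; S(2,1) = 0.8600; S(2,2) = 0.6748
  k=3: S(3,0) = 1.2373; S(3,1) = 0.9709; S(3,2) = 0.7618; S(3,3) = 0.5978
  k=4: S(4,0) = 1.3968; S(4,1) = 1.0960; S(4,2) = 0.8600; S(4,3) = 0.6748; S(4,4) = 0.5295
Terminal payoffs V(N, i) = max(K - S_T, 0):
  V(4,0) = 0.000000; V(4,1) = 0.000000; V(4,2) = 0.040000; V(4,3) = 0.225180; V(4,4) = 0.370487
Backward induction: V(k, i) = exp(-r*dt) * [p * V(k+1, i) + (1-p) * V(k+1, i+1)].
  V(3,0) = exp(-r*dt) * [p*0.000000 + (1-p)*0.000000] = 0.000000
  V(3,1) = exp(-r*dt) * [p*0.000000 + (1-p)*0.040000] = 0.021557
  V(3,2) = exp(-r*dt) * [p*0.040000 + (1-p)*0.225180] = 0.139643
  V(3,3) = exp(-r*dt) * [p*0.225180 + (1-p)*0.370487] = 0.302606
  V(2,0) = exp(-r*dt) * [p*0.000000 + (1-p)*0.021557] = 0.011618
  V(2,1) = exp(-r*dt) * [p*0.021557 + (1-p)*0.139643] = 0.085113
  V(2,2) = exp(-r*dt) * [p*0.139643 + (1-p)*0.302606] = 0.226920
  V(1,0) = exp(-r*dt) * [p*0.011618 + (1-p)*0.085113] = 0.051181
  V(1,1) = exp(-r*dt) * [p*0.085113 + (1-p)*0.226920] = 0.161203
  V(0,0) = exp(-r*dt) * [p*0.051181 + (1-p)*0.161203] = 0.110274


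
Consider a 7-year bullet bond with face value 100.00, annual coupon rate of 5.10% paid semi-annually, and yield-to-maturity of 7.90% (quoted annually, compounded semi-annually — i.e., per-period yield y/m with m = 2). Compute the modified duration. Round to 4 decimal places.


Coupon per period c = face * coupon_rate / m = 2.550000
Periods per year m = 2; per-period yield y/m = 0.039500
Number of cashflows N = 14
Cashflows (t years, CF_t, discount factor 1/(1+y/m)^(m*t), PV):
  t = 0.5000: CF_t = 2.550000, DF = 0.962001, PV = 2.453102
  t = 1.0000: CF_t = 2.550000, DF = 0.925446, PV = 2.359887
  t = 1.5000: CF_t = 2.550000, DF = 0.890280, PV = 2.270213
  t = 2.0000: CF_t = 2.550000, DF = 0.856450, PV = 2.183948
  t = 2.5000: CF_t = 2.550000, DF = 0.823906, PV = 2.100960
  t = 3.0000: CF_t = 2.550000, DF = 0.792598, PV = 2.021125
  t = 3.5000: CF_t = 2.550000, DF = 0.762480, PV = 1.944324
  t = 4.0000: CF_t = 2.550000, DF = 0.733507, PV = 1.870442
  t = 4.5000: CF_t = 2.550000, DF = 0.705634, PV = 1.799367
  t = 5.0000: CF_t = 2.550000, DF = 0.678821, PV = 1.730993
  t = 5.5000: CF_t = 2.550000, DF = 0.653026, PV = 1.665217
  t = 6.0000: CF_t = 2.550000, DF = 0.628212, PV = 1.601940
  t = 6.5000: CF_t = 2.550000, DF = 0.604340, PV = 1.541068
  t = 7.0000: CF_t = 102.550000, DF = 0.581376, PV = 59.620107
Price P = sum_t PV_t = 85.162693
First compute Macaulay numerator sum_t t * PV_t:
  t * PV_t at t = 0.5000: 1.226551
  t * PV_t at t = 1.0000: 2.359887
  t * PV_t at t = 1.5000: 3.405320
  t * PV_t at t = 2.0000: 4.367895
  t * PV_t at t = 2.5000: 5.252399
  t * PV_t at t = 3.0000: 6.063376
  t * PV_t at t = 3.5000: 6.805135
  t * PV_t at t = 4.0000: 7.481768
  t * PV_t at t = 4.5000: 8.097151
  t * PV_t at t = 5.0000: 8.654964
  t * PV_t at t = 5.5000: 9.158692
  t * PV_t at t = 6.0000: 9.611640
  t * PV_t at t = 6.5000: 10.016941
  t * PV_t at t = 7.0000: 417.340751
Macaulay duration D = 499.842470 / 85.162693 = 5.869266
Modified duration = D / (1 + y/m) = 5.869266 / (1 + 0.039500) = 5.646239

Answer: Modified duration = 5.6462


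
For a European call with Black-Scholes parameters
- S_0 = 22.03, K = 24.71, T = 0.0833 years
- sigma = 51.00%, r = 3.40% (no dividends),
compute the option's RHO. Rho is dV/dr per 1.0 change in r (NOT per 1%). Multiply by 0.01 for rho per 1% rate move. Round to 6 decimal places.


Answer: Rho = 0.414728

Derivation:
d1 = -0.6870993100; d2 = -0.8342941808
phi(d1) = 0.3150602892; exp(-qT) = 1.0000000000; exp(-rT) = 0.9971718069
N(d2) = 0.2020576151
Rho = K*T*exp(-rT)*N(d2) = 24.7100 * 0.0833 * 0.9971718069 * 0.2020576151 = 0.414728
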